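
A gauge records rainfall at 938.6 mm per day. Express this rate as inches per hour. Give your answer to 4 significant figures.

1.540 in/hour

938.6 mm/day × 0.0393701 in/mm × 0.0416667 day/hour = 1.540 in/hour.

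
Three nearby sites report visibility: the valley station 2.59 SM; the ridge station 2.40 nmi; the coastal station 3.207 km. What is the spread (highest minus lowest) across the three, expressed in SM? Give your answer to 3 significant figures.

0.769 SM

the ridge station: 2.40 nmi = 2.76187 SM.
the coastal station: 3.207 km = 1.99274 SM.
Spread: 2.76187 − 1.99274 = 0.769 SM.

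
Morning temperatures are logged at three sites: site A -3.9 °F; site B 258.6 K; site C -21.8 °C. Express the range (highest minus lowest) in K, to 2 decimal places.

site A: -3.9 °F = -19.944 °C.
site B: 258.6 K = -14.550 °C.
Spread: (-14.550) − (-21.800) = 7.250 °C.

7.25 K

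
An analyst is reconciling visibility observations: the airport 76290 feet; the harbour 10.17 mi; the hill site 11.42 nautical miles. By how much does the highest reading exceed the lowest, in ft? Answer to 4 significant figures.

22590 ft

the harbour: 10.17 SM = 53697.60 ft.
the hill site: 11.42 nmi = 69389.24 ft.
Spread: 76290.00 − 53697.60 = 22590 ft.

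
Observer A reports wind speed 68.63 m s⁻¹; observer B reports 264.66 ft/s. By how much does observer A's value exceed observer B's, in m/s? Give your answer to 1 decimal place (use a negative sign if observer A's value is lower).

observer B: 264.66 ft/s = 80.668 m/s.
Difference: 68.630 − 80.668 = -12.0 m/s.

-12.0 m/s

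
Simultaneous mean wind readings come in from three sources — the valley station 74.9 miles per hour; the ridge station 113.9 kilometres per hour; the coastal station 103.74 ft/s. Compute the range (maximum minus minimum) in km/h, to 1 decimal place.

6.7 km/h

the valley station: 74.9 mph = 120.540 km/h.
the coastal station: 103.74 ft/s = 113.832 km/h.
Spread: 120.540 − 113.832 = 6.7 km/h.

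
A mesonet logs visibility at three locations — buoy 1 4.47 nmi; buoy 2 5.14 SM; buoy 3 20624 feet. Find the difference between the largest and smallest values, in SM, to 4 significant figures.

buoy 1: 4.47 nmi = 5.14398 SM.
buoy 3: 20624 ft = 3.90606 SM.
Spread: 5.14398 − 3.90606 = 1.238 SM.

1.238 SM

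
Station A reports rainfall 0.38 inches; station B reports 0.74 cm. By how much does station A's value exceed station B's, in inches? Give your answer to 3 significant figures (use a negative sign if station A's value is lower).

station B: 0.74 cm = 0.291339 in.
Difference: 0.380000 − 0.291339 = 0.0887 in.

0.0887 in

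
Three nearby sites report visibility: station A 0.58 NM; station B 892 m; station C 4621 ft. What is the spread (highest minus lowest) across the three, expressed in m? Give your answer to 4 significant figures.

station A: 0.58 nmi = 1074.160 m.
station C: 4621 ft = 1408.481 m.
Spread: 1408.481 − 892.000 = 516.5 m.

516.5 m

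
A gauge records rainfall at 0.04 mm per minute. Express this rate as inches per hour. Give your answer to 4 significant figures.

0.09449 in/hour

0.04 mm/minute × 0.0393701 in/mm × 60 minute/hour = 0.09449 in/hour.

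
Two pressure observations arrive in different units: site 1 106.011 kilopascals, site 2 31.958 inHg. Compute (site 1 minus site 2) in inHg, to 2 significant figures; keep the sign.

-0.65 inHg

site 1: 106.011 kPa = 31.3050 inHg.
Difference: 31.3050 − 31.9580 = -0.65 inHg.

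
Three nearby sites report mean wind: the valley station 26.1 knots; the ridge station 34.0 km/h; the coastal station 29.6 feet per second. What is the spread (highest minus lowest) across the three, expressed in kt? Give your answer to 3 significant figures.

8.56 kt

the ridge station: 34.0 km/h = 18.3585 kt.
the coastal station: 29.6 ft/s = 17.5375 kt.
Spread: 26.1000 − 17.5375 = 8.56 kt.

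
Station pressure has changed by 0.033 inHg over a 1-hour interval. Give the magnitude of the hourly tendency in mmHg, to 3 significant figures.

0.838 mmHg per hour

0.033 inHg / 1 h × 25.4 mmHg/inHg = 0.838 mmHg/h.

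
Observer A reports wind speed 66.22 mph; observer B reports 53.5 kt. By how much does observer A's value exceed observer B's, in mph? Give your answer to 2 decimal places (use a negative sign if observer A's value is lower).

4.65 mph

observer B: 53.5 kt = 61.5667 mph.
Difference: 66.2200 − 61.5667 = 4.65 mph.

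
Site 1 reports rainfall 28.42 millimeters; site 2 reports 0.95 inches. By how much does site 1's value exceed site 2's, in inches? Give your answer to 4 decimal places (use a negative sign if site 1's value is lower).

site 1: 28.42 mm = 1.118898 in.
Difference: 1.118898 − 0.950000 = 0.1689 in.

0.1689 in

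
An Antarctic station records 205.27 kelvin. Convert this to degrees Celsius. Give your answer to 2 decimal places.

°C = 205.27 − 273.15 = -67.88 °C.

-67.88 °C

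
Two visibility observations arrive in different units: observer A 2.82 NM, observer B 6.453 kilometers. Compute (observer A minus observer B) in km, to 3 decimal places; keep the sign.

-1.230 km

observer A: 2.82 nmi = 5.22264 km.
Difference: 5.22264 − 6.45300 = -1.230 km.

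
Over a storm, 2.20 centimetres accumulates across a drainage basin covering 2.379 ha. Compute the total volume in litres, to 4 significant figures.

523400 litres

Depth: 2.20 cm × 10 = 22 mm.
Area: 2.379 ha = 23790 m².
1 mm over 1 m² is 1 L, so volume = 22 × 23790 = 523380 L ≈ 523400 L.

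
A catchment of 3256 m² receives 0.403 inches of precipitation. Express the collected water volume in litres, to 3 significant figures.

33300 litres

Depth: 0.403 in × 25.4 = 10.2362 mm.
1 mm over 1 m² is 1 L, so volume = 10.2362 × 3256 = 33329.067 L ≈ 33300 L.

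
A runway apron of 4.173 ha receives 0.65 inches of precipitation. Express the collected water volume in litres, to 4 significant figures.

Depth: 0.65 in × 25.4 = 16.51 mm.
Area: 4.173 ha = 41730 m².
1 mm over 1 m² is 1 L, so volume = 16.51 × 41730 = 688962.3 L ≈ 689000 L.

689000 litres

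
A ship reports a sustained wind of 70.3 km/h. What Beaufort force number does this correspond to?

70.3 km/h = 19.5 m/s, which is Beaufort 8 (gale, 17.2–20.7 m/s).

Beaufort force 8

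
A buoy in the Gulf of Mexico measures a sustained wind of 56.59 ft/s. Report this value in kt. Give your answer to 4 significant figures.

33.53 kt

1 ft/s = 0.592484 kt, so 56.59 × 0.592484 = 33.53 kt.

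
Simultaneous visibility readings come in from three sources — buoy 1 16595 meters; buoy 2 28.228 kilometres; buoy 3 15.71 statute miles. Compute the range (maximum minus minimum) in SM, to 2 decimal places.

7.23 SM

buoy 1: 16595 m = 10.3117 SM.
buoy 2: 28.228 km = 17.5401 SM.
Spread: 17.5401 − 10.3117 = 7.23 SM.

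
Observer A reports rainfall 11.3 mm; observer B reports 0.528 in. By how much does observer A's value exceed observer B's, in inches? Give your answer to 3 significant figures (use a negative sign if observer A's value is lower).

-0.0831 in

observer A: 11.3 mm = 0.444882 in.
Difference: 0.444882 − 0.528000 = -0.0831 in.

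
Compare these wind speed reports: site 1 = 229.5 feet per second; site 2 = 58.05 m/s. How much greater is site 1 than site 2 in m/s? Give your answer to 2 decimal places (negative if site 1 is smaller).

site 1: 229.5 ft/s = 69.9516 m/s.
Difference: 69.9516 − 58.0500 = 11.90 m/s.

11.90 m/s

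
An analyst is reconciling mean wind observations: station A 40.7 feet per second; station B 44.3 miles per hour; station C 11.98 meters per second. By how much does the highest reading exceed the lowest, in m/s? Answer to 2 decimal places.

7.82 m/s

station A: 40.7 ft/s = 12.4054 m/s.
station B: 44.3 mph = 19.8039 m/s.
Spread: 19.8039 − 11.9800 = 7.82 m/s.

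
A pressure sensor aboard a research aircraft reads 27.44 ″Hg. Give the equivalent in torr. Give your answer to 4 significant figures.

697.0 mmHg

1 inHg = 25.4 mmHg, so 27.44 × 25.4 = 697.0 mmHg.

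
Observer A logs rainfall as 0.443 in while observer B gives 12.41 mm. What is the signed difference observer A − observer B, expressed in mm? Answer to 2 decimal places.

-1.16 mm

observer A: 0.443 in = 11.2522 mm.
Difference: 11.2522 − 12.4100 = -1.16 mm.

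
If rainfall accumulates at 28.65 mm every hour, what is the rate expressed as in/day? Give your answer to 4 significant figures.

27.07 in/day

28.65 mm/hour × 0.0393701 in/mm × 24 hour/day = 27.07 in/day.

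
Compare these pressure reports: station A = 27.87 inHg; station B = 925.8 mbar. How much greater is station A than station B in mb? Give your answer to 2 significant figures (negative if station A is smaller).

18 mb

station A: 27.87 inHg = 943.79 mb.
Difference: 943.79 − 925.80 = 18 mb.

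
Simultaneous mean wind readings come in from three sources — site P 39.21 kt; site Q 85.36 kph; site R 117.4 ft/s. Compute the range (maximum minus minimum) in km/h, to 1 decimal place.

site P: 39.21 kt = 72.617 km/h.
site R: 117.4 ft/s = 128.821 km/h.
Spread: 128.821 − 72.617 = 56.2 km/h.

56.2 km/h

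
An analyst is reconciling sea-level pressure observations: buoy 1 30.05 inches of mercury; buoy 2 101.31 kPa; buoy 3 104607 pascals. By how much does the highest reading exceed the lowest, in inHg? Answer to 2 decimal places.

buoy 2: 101.31 kPa = 29.9168 inHg.
buoy 3: 104607 Pa = 30.8904 inHg.
Spread: 30.8904 − 29.9168 = 0.97 inHg.

0.97 inHg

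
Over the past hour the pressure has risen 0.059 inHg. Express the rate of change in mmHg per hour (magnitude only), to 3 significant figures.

1.50 mmHg per hour

0.059 inHg / 1 h × 25.4 mmHg/inHg = 1.50 mmHg/h.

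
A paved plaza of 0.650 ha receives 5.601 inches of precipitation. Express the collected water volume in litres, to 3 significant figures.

Depth: 5.601 in × 25.4 = 142.2654 mm.
Area: 0.650 ha = 6500 m².
1 mm over 1 m² is 1 L, so volume = 142.2654 × 6500 = 924725.1 L ≈ 925000 L.

925000 litres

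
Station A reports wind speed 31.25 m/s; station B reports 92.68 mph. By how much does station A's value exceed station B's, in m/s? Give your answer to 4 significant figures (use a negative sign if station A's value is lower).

-10.18 m/s

station B: 92.68 mph = 41.4317 m/s.
Difference: 31.2500 − 41.4317 = -10.18 m/s.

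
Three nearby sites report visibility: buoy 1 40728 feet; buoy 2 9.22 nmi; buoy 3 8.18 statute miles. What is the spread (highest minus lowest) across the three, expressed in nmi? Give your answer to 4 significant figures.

buoy 1: 40728 ft = 6.70297 nmi.
buoy 3: 8.18 SM = 7.10823 nmi.
Spread: 9.22000 − 6.70297 = 2.517 nmi.

2.517 nmi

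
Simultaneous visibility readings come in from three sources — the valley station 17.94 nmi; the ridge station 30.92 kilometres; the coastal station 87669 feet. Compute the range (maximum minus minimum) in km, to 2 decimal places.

the valley station: 17.94 nmi = 33.2249 km.
the coastal station: 87669 ft = 26.7215 km.
Spread: 33.2249 − 26.7215 = 6.50 km.

6.50 km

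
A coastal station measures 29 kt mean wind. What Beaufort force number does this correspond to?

Beaufort force 7

29 kt lies in the Beaufort 7 band (near gale, 28–33 kt).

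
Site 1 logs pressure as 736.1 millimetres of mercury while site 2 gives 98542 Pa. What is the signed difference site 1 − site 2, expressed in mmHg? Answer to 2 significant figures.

-3.0 mmHg

site 2: 98542 Pa = 739.126 mmHg.
Difference: 736.100 − 739.126 = -3.0 mmHg.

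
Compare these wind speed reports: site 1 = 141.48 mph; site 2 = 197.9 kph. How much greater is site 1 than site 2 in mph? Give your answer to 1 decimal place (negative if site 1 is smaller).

site 2: 197.9 km/h = 122.969 mph.
Difference: 141.480 − 122.969 = 18.5 mph.

18.5 mph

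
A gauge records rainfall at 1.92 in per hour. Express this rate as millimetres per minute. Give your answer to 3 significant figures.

0.813 mm/minute

1.92 in/hour × 25.4 mm/in × 0.0166667 hour/minute = 0.813 mm/minute.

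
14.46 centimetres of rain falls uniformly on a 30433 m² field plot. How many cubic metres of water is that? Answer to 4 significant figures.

Depth: 14.46 cm × 10 = 144.6 mm.
1 mm over 1 m² is 1 L, so volume = 144.6 × 30433 = 4400611.8 L = 4401 m³.

4401 cubic metres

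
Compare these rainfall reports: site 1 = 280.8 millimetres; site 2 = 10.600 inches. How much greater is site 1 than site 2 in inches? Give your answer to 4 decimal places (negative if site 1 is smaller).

0.4551 in

site 1: 280.8 mm = 11.055118 in.
Difference: 11.055118 − 10.600000 = 0.4551 in.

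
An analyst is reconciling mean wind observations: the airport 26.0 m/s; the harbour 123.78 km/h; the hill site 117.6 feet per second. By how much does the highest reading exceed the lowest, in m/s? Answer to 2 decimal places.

9.84 m/s

the harbour: 123.78 km/h = 34.3833 m/s.
the hill site: 117.6 ft/s = 35.8445 m/s.
Spread: 35.8445 − 26.0000 = 9.84 m/s.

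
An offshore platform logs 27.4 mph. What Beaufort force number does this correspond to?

Beaufort force 6

27.4 mph = 12.2 m/s, which is Beaufort 6 (strong breeze, 10.8–13.8 m/s).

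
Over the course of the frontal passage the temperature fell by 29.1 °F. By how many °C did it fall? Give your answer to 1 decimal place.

16.2 °C

Converting a difference, only the 9/5 scale factor applies: Δ°C = 29.1 × 0.5556 = 16.2 °C.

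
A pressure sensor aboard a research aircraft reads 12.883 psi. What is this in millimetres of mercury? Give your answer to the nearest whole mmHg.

666 mmHg

1 psi = 51.7149 mmHg, so 12.883 × 51.7149 = 666 mmHg.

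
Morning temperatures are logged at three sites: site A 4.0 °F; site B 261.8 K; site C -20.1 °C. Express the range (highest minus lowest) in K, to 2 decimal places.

8.75 K

site A: 4.0 °F = -15.556 °C.
site B: 261.8 K = -11.350 °C.
Spread: (-11.350) − (-20.100) = 8.750 °C.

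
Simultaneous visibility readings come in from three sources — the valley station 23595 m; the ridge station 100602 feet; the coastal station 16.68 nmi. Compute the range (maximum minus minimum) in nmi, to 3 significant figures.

the valley station: 23595 m = 12.7403 nmi.
the ridge station: 100602 ft = 16.5570 nmi.
Spread: 16.6800 − 12.7403 = 3.94 nmi.

3.94 nmi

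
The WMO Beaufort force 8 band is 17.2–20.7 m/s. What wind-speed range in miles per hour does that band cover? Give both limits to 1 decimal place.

17.2–20.7 m/s × 2.237 = 38.5–46.3 mph.

38.5 to 46.3 mph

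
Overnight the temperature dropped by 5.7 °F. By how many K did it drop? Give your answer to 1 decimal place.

3.2 K

Converting a difference, only the 9/5 scale factor applies: ΔK = 5.7 × 0.5556 = 3.2 K.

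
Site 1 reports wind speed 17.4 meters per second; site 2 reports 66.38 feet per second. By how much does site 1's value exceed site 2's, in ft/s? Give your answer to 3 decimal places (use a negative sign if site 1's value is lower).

-9.293 ft/s

site 1: 17.4 m/s = 57.08661 ft/s.
Difference: 57.08661 − 66.38000 = -9.293 ft/s.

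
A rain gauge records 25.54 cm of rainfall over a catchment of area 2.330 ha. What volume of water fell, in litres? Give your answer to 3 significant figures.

Depth: 25.54 cm × 10 = 255.4 mm.
Area: 2.330 ha = 23300 m².
1 mm over 1 m² is 1 L, so volume = 255.4 × 23300 = 5950820 L ≈ 5950000 L.

5950000 litres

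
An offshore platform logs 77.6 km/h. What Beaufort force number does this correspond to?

Beaufort force 9

77.6 km/h = 21.6 m/s, which is Beaufort 9 (strong gale, 20.8–24.4 m/s).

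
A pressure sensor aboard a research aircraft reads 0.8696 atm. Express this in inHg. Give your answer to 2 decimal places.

1 atm = 29.9213 inHg, so 0.8696 × 29.9213 = 26.02 inHg.

26.02 inHg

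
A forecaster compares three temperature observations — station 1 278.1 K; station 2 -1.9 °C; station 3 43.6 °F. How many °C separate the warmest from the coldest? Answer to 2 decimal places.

station 1: 278.1 K = 4.950 °C.
station 3: 43.6 °F = 6.444 °C.
Spread: 6.444 − (-1.900) = 8.344 °C.

8.34 °C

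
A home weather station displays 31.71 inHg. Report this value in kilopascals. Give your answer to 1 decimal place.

107.4 kPa

1 inHg = 3.38639 kPa, so 31.71 × 3.38639 = 107.4 kPa.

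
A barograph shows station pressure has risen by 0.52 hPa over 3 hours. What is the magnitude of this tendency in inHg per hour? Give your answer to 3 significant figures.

0.52 hPa / 3 h × 0.02953 inHg/hPa = 0.00512 inHg/h.

0.00512 inHg per hour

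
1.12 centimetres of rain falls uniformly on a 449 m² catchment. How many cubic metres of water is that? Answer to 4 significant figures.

5.029 cubic metres

Depth: 1.12 cm × 10 = 11.2 mm.
1 mm over 1 m² is 1 L, so volume = 11.2 × 449 = 5028.8 L = 5.029 m³.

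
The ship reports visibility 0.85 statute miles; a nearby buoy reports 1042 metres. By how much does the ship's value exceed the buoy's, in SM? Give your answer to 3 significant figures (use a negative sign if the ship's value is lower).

0.203 SM

the buoy: 1042 m = 0.64747 SM.
Difference: 0.85000 − 0.64747 = 0.203 SM.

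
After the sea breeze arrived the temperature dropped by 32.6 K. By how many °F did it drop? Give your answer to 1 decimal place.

Converting a difference, only the 9/5 scale factor applies: Δ°F = 32.6 × 1.8 = 58.7 °F.

58.7 °F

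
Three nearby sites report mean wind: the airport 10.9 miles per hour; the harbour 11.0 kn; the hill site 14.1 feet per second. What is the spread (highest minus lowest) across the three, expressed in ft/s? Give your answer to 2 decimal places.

the airport: 10.9 mph = 15.9867 ft/s.
the harbour: 11.0 kt = 18.5659 ft/s.
Spread: 18.5659 − 14.1000 = 4.47 ft/s.

4.47 ft/s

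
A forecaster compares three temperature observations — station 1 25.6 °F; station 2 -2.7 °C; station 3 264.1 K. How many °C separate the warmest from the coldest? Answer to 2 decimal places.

6.35 °C

station 1: 25.6 °F = -3.556 °C.
station 3: 264.1 K = -9.050 °C.
Spread: (-2.700) − (-9.050) = 6.350 °C.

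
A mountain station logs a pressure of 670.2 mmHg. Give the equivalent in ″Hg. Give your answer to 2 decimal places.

26.39 inHg

1 mmHg = 0.0393701 inHg, so 670.2 × 0.0393701 = 26.39 inHg.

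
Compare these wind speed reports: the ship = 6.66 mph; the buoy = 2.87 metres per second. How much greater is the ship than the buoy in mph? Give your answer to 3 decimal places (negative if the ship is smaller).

the buoy: 2.87 m/s = 6.42001 mph.
Difference: 6.66000 − 6.42001 = 0.240 mph.

0.240 mph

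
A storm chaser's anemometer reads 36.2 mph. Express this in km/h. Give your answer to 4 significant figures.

1 mph = 1.60934 km/h, so 36.2 × 1.60934 = 58.26 km/h.

58.26 km/h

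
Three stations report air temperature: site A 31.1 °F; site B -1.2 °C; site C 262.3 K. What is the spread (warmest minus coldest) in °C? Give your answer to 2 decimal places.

10.35 °C

site A: 31.1 °F = -0.500 °C.
site C: 262.3 K = -10.850 °C.
Spread: (-0.500) − (-10.850) = 10.350 °C.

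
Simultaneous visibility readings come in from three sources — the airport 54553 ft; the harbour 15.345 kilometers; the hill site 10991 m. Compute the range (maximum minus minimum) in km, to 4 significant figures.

5.637 km

the airport: 54553 ft = 16.62775 km.
the hill site: 10991 m = 10.99100 km.
Spread: 16.62775 − 10.99100 = 5.637 km.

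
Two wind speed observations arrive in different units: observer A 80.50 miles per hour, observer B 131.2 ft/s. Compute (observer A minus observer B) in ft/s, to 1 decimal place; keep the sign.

-13.1 ft/s

observer A: 80.50 mph = 118.067 ft/s.
Difference: 118.067 − 131.200 = -13.1 ft/s.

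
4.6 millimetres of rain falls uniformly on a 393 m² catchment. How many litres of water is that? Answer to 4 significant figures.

1 mm over 1 m² is 1 L, so volume = 4.6 × 393 = 1807.8 L ≈ 1808 L.

1808 litres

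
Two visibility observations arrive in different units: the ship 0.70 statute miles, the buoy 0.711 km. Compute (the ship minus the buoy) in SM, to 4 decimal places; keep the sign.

the buoy: 0.711 km = 0.441795 SM.
Difference: 0.700000 − 0.441795 = 0.2582 SM.

0.2582 SM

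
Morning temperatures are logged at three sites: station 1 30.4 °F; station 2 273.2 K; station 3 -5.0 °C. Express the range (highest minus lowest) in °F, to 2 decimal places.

station 1: 30.4 °F = -0.889 °C.
station 2: 273.2 K = 0.050 °C.
Spread: 0.050 − (-5.000) = 5.050 °C = 9.09 °F.

9.09 °F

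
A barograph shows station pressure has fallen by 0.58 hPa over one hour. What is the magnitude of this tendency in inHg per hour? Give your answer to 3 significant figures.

0.58 hPa / 1 h × 0.02953 inHg/hPa = 0.0171 inHg/h.

0.0171 inHg per hour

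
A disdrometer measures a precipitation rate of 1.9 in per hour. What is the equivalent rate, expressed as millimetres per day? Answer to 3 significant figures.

1160 mm/day

1.9 in/hour × 25.4 mm/in × 24 hour/day = 1160 mm/day.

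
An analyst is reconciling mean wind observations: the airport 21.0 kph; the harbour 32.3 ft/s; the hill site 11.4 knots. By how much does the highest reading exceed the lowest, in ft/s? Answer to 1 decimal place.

the airport: 21.0 km/h = 19.138 ft/s.
the hill site: 11.4 kt = 19.241 ft/s.
Spread: 32.300 − 19.138 = 13.2 ft/s.

13.2 ft/s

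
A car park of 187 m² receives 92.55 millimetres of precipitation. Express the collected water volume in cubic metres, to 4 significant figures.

17.31 cubic metres

1 mm over 1 m² is 1 L, so volume = 92.55 × 187 = 17306.85 L = 17.31 m³.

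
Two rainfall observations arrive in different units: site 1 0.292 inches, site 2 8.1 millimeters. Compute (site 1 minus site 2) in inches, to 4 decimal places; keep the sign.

-0.0269 in

site 2: 8.1 mm = 0.318898 in.
Difference: 0.292000 − 0.318898 = -0.0269 in.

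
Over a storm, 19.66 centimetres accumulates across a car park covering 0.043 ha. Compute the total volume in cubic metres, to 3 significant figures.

Depth: 19.66 cm × 10 = 196.6 mm.
Area: 0.043 ha = 430 m².
1 mm over 1 m² is 1 L, so volume = 196.6 × 430 = 84538 L = 84.5 m³.

84.5 cubic metres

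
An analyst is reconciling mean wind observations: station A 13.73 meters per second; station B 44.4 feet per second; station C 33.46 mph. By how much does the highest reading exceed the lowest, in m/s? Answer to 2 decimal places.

1.42 m/s

station B: 44.4 ft/s = 13.5331 m/s.
station C: 33.46 mph = 14.9580 m/s.
Spread: 14.9580 − 13.5331 = 1.42 m/s.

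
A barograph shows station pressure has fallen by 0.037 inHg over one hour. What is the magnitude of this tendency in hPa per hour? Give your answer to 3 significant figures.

1.25 hPa per hour

0.037 inHg / 1 h × 33.8639 hPa/inHg = 1.25 hPa/h.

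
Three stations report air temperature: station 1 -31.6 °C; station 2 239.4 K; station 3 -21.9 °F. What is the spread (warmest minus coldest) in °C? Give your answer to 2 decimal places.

station 2: 239.4 K = -33.750 °C.
station 3: -21.9 °F = -29.944 °C.
Spread: (-29.944) − (-33.750) = 3.806 °C.

3.81 °C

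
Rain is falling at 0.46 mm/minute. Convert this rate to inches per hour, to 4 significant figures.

0.46 mm/minute × 0.0393701 in/mm × 60 minute/hour = 1.087 in/hour.

1.087 in/hour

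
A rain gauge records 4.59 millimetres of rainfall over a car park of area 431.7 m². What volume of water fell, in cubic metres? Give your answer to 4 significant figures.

1 mm over 1 m² is 1 L, so volume = 4.59 × 431.7 = 1981.503 L = 1.982 m³.

1.982 cubic metres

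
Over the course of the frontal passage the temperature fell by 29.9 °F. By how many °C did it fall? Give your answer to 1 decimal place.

16.6 °C

For a temperature change the 32° offset cancels: Δ°C = 29.9 × 0.5556 = 16.6 °C.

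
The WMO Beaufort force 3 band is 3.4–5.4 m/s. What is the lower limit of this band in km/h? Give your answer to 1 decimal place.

3.4–5.4 m/s × 3.6 = 12.2–19.4 km/h.

12.2 km/h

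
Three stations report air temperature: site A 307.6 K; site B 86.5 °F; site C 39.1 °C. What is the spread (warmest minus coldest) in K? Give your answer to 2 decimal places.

8.82 K

site A: 307.6 K = 34.450 °C.
site B: 86.5 °F = 30.278 °C.
Spread: 39.100 − 30.278 = 8.822 °C.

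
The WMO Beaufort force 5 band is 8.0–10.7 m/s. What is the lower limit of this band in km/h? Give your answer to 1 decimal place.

28.8 km/h

8.0–10.7 m/s × 3.6 = 28.8–38.5 km/h.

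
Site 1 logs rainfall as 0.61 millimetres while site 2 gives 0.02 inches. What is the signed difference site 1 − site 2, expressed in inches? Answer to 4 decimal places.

0.0040 in

site 1: 0.61 mm = 0.024016 in.
Difference: 0.024016 − 0.020000 = 0.0040 in.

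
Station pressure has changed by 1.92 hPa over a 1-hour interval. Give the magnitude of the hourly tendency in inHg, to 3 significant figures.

1.92 hPa / 1 h × 0.02953 inHg/hPa = 0.0567 inHg/h.

0.0567 inHg per hour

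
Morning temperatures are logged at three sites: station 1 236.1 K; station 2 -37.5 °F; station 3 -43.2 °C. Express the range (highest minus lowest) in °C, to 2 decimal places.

station 1: 236.1 K = -37.050 °C.
station 2: -37.5 °F = -38.611 °C.
Spread: (-37.050) − (-43.200) = 6.150 °C.

6.15 °C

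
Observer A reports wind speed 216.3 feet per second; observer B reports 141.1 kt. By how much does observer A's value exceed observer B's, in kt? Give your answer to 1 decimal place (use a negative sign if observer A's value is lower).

observer A: 216.3 ft/s = 128.154 kt.
Difference: 128.154 − 141.100 = -12.9 kt.

-12.9 kt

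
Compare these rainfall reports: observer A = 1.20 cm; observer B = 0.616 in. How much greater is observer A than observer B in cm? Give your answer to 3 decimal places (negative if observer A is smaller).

observer B: 0.616 in = 1.56464 cm.
Difference: 1.20000 − 1.56464 = -0.365 cm.

-0.365 cm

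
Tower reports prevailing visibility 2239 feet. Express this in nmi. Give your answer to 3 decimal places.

1 ft = 0.000164579 nmi, so 2239 × 0.000164579 = 0.368 nmi.

0.368 nmi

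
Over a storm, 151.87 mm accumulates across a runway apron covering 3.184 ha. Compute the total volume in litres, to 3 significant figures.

4840000 litres

Area: 3.184 ha = 31840 m².
1 mm over 1 m² is 1 L, so volume = 151.87 × 31840 = 4835540.8 L ≈ 4840000 L.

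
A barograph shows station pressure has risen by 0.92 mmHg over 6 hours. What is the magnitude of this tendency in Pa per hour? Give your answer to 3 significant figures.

0.92 mmHg / 6 h × 133.322 Pa/mmHg = 20.4 Pa/h.

20.4 Pa per hour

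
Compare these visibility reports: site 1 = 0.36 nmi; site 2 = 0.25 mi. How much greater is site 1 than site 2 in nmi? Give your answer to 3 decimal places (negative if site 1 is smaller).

0.143 nmi

site 2: 0.25 SM = 0.21724 nmi.
Difference: 0.36000 − 0.21724 = 0.143 nmi.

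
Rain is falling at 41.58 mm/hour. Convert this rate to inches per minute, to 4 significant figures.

41.58 mm/hour × 0.0393701 in/mm × 0.0166667 hour/minute = 0.02728 in/minute.

0.02728 in/minute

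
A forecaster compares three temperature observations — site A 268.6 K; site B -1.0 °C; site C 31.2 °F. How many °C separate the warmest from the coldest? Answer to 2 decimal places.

4.11 °C

site A: 268.6 K = -4.550 °C.
site C: 31.2 °F = -0.444 °C.
Spread: (-0.444) − (-4.550) = 4.106 °C.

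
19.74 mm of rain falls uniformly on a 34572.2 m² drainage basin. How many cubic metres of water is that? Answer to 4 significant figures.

682.5 cubic metres

1 mm over 1 m² is 1 L, so volume = 19.74 × 34572.2 = 682455.23 L = 682.5 m³.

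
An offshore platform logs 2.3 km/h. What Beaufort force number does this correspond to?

2.3 km/h = 0.6 m/s, which is Beaufort 1 (light air, 0.3–1.5 m/s).

Beaufort force 1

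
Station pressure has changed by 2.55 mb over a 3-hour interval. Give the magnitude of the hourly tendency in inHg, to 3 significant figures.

0.0251 inHg per hour

2.55 mb / 3 h × 0.02953 inHg/mb = 0.0251 inHg/h.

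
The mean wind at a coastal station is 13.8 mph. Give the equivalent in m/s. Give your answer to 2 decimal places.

1 mph = 0.44704 m/s, so 13.8 × 0.44704 = 6.17 m/s.

6.17 m/s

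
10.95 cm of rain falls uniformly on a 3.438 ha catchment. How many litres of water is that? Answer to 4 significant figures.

Depth: 10.95 cm × 10 = 109.5 mm.
Area: 3.438 ha = 34380 m².
1 mm over 1 m² is 1 L, so volume = 109.5 × 34380 = 3764610 L ≈ 3765000 L.

3765000 litres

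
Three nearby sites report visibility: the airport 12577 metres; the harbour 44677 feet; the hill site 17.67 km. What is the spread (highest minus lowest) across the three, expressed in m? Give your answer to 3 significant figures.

the harbour: 44677 ft = 13617.55 m.
the hill site: 17.67 km = 17670.00 m.
Spread: 17670.00 − 12577.00 = 5090 m.

5090 m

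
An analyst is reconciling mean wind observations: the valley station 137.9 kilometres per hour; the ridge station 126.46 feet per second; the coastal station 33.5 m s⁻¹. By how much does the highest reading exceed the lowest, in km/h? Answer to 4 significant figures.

the ridge station: 126.46 ft/s = 138.7620 km/h.
the coastal station: 33.5 m/s = 120.6000 km/h.
Spread: 138.7620 − 120.6000 = 18.16 km/h.

18.16 km/h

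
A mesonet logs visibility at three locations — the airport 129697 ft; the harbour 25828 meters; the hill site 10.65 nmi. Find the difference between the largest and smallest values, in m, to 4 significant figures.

the airport: 129697 ft = 39531.65 m.
the hill site: 10.65 nmi = 19723.80 m.
Spread: 39531.65 − 19723.80 = 19810 m.

19810 m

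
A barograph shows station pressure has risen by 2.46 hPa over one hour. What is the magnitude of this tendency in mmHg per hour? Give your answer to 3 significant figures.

1.85 mmHg per hour

2.46 hPa / 1 h × 0.750062 mmHg/hPa = 1.85 mmHg/h.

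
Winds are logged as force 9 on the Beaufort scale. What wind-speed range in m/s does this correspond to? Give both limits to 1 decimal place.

20.8 to 24.4 m/s

Beaufort 9 (strong gale) spans 20.8–24.4 m/s.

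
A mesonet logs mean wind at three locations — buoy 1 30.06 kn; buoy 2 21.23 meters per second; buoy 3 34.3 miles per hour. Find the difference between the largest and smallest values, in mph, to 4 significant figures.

13.19 mph

buoy 1: 30.06 kt = 34.5924 mph.
buoy 2: 21.23 m/s = 47.4902 mph.
Spread: 47.4902 − 34.3000 = 13.19 mph.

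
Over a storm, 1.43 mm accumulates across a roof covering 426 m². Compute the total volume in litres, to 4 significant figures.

609.2 litres

1 mm over 1 m² is 1 L, so volume = 1.43 × 426 = 609.18 L ≈ 609.2 L.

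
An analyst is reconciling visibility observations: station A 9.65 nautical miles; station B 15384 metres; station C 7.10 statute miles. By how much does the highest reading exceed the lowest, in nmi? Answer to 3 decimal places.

3.480 nmi

station B: 15384 m = 8.30670 nmi.
station C: 7.10 SM = 6.16973 nmi.
Spread: 9.65000 − 6.16973 = 3.480 nmi.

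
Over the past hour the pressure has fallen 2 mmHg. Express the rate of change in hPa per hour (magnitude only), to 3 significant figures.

2.67 hPa per hour

2 mmHg / 1 h × 1.33322 hPa/mmHg = 2.67 hPa/h.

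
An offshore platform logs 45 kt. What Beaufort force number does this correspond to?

45 kt lies in the Beaufort 9 band (strong gale, 41–47 kt).

Beaufort force 9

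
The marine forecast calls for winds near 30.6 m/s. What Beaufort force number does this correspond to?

Beaufort force 11

30.6 m/s lies in the Beaufort 11 band (violent storm, 28.5–32.6 m/s).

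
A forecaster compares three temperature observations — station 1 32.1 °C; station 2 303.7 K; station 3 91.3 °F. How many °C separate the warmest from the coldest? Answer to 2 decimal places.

2.39 °C

station 2: 303.7 K = 30.550 °C.
station 3: 91.3 °F = 32.944 °C.
Spread: 32.944 − 30.550 = 2.394 °C.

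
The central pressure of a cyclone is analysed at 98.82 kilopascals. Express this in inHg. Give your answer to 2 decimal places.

29.18 inHg

1 kPa = 0.2953 inHg, so 98.82 × 0.2953 = 29.18 inHg.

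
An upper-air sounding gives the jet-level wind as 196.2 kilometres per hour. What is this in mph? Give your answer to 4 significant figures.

121.9 mph

1 km/h = 0.621371 mph, so 196.2 × 0.621371 = 121.9 mph.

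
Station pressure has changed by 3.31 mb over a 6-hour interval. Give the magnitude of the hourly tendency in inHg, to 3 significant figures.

3.31 mb / 6 h × 0.02953 inHg/mb = 0.0163 inHg/h.

0.0163 inHg per hour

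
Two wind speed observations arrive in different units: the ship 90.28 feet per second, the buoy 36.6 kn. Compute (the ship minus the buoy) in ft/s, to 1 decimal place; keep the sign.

the buoy: 36.6 kt = 61.774 ft/s.
Difference: 90.280 − 61.774 = 28.5 ft/s.

28.5 ft/s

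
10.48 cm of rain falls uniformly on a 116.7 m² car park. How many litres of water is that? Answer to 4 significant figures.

Depth: 10.48 cm × 10 = 104.8 mm.
1 mm over 1 m² is 1 L, so volume = 104.8 × 116.7 = 12230.16 L ≈ 12230 L.

12230 litres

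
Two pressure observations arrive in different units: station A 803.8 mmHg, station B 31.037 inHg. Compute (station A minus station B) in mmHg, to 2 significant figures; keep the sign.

15 mmHg

station B: 31.037 inHg = 788.34 mmHg.
Difference: 803.80 − 788.34 = 15 mmHg.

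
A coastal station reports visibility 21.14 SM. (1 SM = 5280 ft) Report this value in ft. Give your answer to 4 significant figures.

111600 ft

1 SM = 5280 ft, so 21.14 × 5280 = 111600 ft.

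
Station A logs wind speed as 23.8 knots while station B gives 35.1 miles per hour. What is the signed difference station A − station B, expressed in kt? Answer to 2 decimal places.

-6.70 kt

station B: 35.1 mph = 30.5011 kt.
Difference: 23.8000 − 30.5011 = -6.70 kt.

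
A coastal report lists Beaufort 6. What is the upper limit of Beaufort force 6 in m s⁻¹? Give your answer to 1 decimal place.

13.8 m/s

Beaufort 6 (strong breeze) spans 10.8–13.8 m/s.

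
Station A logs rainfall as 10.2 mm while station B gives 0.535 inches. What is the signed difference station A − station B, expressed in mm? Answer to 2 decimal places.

station B: 0.535 in = 13.5890 mm.
Difference: 10.2000 − 13.5890 = -3.39 mm.

-3.39 mm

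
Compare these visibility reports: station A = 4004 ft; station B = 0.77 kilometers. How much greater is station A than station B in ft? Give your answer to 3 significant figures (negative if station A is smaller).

1480 ft

station B: 0.77 km = 2526.25 ft.
Difference: 4004.00 − 2526.25 = 1480 ft.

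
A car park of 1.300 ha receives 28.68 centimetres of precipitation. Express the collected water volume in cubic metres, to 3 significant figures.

3730 cubic metres

Depth: 28.68 cm × 10 = 286.8 mm.
Area: 1.300 ha = 13000 m².
1 mm over 1 m² is 1 L, so volume = 286.8 × 13000 = 3728400 L = 3730 m³.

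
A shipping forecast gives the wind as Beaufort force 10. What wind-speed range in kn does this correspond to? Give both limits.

Beaufort 10 (storm) spans 48–55 knots.

48 to 55 kt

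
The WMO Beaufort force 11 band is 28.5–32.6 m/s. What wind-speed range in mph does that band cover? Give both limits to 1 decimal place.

63.8 to 72.9 mph

28.5–32.6 m/s × 2.237 = 63.8–72.9 mph.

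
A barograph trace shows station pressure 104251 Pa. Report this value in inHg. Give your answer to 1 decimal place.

1 Pa = 0.0002953 inHg, so 104251 × 0.0002953 = 30.8 inHg.

30.8 inHg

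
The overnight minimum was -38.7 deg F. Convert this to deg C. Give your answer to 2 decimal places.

°C = (°F − 32) × 5/9 = (-38.7 − 32) / 1.8 = -39.28 °C.

-39.28 °C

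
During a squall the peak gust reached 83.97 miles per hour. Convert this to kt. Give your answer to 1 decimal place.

73.0 kt

1 mph = 0.868976 kt, so 83.97 × 0.868976 = 73.0 kt.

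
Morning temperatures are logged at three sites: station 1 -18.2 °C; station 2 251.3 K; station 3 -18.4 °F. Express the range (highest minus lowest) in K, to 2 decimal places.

station 2: 251.3 K = -21.850 °C.
station 3: -18.4 °F = -28.000 °C.
Spread: (-18.200) − (-28.000) = 9.800 °C.

9.80 K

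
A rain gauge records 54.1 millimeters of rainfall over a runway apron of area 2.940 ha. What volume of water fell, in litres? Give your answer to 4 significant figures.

1591000 litres

Area: 2.940 ha = 29400 m².
1 mm over 1 m² is 1 L, so volume = 54.1 × 29400 = 1590540 L ≈ 1591000 L.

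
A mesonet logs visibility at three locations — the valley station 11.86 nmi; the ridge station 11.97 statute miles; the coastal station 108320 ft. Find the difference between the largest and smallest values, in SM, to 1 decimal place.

the valley station: 11.86 nmi = 13.648 SM.
the coastal station: 108320 ft = 20.515 SM.
Spread: 20.515 − 11.970 = 8.5 SM.

8.5 SM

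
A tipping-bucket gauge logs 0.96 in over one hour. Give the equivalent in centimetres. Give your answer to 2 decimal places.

2.44 cm

1 in = 2.54 cm, so 0.96 × 2.54 = 2.44 cm.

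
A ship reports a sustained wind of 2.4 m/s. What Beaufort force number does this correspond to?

Beaufort force 2

2.4 m/s lies in the Beaufort 2 band (light breeze, 1.6–3.3 m/s).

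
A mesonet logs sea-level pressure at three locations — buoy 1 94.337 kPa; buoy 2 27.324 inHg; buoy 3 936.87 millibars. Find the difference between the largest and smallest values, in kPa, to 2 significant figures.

buoy 2: 27.324 inHg = 92.530 kPa.
buoy 3: 936.87 mb = 93.687 kPa.
Spread: 94.337 − 92.530 = 1.8 kPa.

1.8 kPa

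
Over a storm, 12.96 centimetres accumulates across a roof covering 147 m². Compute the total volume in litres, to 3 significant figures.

19100 litres

Depth: 12.96 cm × 10 = 129.6 mm.
1 mm over 1 m² is 1 L, so volume = 129.6 × 147 = 19051.2 L ≈ 19100 L.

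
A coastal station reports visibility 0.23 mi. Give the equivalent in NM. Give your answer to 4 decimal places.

1 SM = 0.868976 nmi, so 0.23 × 0.868976 = 0.1999 nmi.

0.1999 nmi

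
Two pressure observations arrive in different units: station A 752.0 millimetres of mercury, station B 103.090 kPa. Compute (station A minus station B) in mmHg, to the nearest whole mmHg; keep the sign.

-21 mmHg

station B: 103.090 kPa = 773.24 mmHg.
Difference: 752.00 − 773.24 = -21 mmHg.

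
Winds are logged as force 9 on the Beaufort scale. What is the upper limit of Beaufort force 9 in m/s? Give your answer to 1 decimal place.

Beaufort 9 (strong gale) spans 20.8–24.4 m/s.

24.4 m/s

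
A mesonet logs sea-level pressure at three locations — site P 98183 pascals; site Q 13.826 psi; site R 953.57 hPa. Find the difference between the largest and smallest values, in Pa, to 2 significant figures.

2900 Pa

site Q: 13.826 psi = 95326.91 Pa.
site R: 953.57 hPa = 95357.00 Pa.
Spread: 98183.00 − 95326.91 = 2900 Pa.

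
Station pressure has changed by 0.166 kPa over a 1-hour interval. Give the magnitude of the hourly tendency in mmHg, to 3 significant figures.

0.166 kPa / 1 h × 7.50062 mmHg/kPa = 1.25 mmHg/h.

1.25 mmHg per hour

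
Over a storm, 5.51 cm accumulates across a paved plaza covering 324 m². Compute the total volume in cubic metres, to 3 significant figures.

17.9 cubic metres

Depth: 5.51 cm × 10 = 55.1 mm.
1 mm over 1 m² is 1 L, so volume = 55.1 × 324 = 17852.4 L = 17.9 m³.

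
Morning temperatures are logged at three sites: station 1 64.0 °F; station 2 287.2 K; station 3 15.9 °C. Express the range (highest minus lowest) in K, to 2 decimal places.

station 1: 64.0 °F = 17.778 °C.
station 2: 287.2 K = 14.050 °C.
Spread: 17.778 − 14.050 = 3.728 °C.

3.73 K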